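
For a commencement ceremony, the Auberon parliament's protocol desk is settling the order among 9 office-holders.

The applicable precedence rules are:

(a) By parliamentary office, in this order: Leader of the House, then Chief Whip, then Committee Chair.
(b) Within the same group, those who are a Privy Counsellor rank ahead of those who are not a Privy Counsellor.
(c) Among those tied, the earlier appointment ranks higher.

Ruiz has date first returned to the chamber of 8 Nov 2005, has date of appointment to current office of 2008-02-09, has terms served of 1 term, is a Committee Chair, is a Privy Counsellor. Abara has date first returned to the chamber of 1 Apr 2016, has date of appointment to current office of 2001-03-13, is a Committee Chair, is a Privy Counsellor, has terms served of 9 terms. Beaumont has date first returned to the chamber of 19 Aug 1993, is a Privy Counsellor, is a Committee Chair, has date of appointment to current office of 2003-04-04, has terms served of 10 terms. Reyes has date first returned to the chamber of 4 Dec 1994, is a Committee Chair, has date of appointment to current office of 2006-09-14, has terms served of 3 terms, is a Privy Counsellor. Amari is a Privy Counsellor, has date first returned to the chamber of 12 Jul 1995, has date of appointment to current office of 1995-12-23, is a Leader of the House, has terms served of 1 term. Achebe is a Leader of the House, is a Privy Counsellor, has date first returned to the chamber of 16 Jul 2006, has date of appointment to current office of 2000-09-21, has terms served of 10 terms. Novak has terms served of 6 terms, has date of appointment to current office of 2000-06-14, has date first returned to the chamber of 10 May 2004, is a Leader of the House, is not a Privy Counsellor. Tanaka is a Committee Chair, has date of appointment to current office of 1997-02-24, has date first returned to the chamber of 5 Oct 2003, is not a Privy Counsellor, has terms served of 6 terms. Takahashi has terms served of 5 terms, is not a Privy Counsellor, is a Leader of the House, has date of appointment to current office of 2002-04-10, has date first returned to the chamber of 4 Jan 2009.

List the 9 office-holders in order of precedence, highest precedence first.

Amari, Achebe, Novak, Takahashi, Abara, Beaumont, Reyes, Ruiz, Tanaka

By parliamentary office: Amari, Achebe, Novak and Takahashi (Leader of the House); then Abara, Beaumont, Reyes, Ruiz and Tanaka (Committee Chair).
Among Amari, Achebe, Novak and Takahashi, a Privy Counsellor before not a Privy Counsellor: Amari and Achebe (a Privy Counsellor) before Novak and Takahashi (not a Privy Counsellor).
Among Amari and Achebe, by date of appointment to current office (earlier first): Amari (1995-12-23) before Achebe (2000-09-21).
Among Novak and Takahashi, by date of appointment to current office (earlier first): Novak (2000-06-14) before Takahashi (2002-04-10).
Among Abara, Beaumont, Reyes, Ruiz and Tanaka, a Privy Counsellor before not a Privy Counsellor: Abara, Beaumont, Reyes and Ruiz (a Privy Counsellor) before Tanaka (not a Privy Counsellor).
Among Abara, Beaumont, Reyes and Ruiz, by date of appointment to current office (earlier first): Abara (2001-03-13) before Beaumont (2003-04-04) before Reyes (2006-09-14) before Ruiz (2008-02-09).
Full order: Amari, Achebe, Novak, Takahashi, Abara, Beaumont, Reyes, Ruiz, Tanaka.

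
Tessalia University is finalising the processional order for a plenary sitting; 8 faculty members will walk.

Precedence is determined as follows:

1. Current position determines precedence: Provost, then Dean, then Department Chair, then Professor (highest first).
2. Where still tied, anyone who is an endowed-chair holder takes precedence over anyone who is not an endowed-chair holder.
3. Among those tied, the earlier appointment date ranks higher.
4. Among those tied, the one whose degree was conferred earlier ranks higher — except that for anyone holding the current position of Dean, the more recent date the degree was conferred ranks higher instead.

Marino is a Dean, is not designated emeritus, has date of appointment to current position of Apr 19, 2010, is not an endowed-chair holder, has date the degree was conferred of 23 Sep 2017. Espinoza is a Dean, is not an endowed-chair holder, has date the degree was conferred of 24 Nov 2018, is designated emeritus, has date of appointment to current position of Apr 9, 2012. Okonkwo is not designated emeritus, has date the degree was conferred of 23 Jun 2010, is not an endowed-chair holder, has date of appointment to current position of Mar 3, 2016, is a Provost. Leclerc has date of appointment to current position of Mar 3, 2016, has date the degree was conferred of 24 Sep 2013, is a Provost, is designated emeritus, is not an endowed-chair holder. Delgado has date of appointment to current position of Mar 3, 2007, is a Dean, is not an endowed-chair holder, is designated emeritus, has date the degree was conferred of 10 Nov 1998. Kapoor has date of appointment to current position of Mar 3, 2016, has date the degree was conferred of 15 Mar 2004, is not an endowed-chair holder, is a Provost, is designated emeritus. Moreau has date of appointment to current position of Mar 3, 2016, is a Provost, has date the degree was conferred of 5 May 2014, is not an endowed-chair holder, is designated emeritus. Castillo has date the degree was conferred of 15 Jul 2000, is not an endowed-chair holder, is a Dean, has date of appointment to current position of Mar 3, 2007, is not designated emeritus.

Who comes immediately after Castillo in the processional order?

Delgado

By current position: Kapoor, Okonkwo, Leclerc and Moreau (Provost); then Castillo, Delgado, Marino and Espinoza (Dean).
Kapoor, Okonkwo, Leclerc and Moreau are each not an endowed-chair holder, so the next rule applies.
Kapoor, Okonkwo, Leclerc and Moreau all have date of appointment to current position Mar 3, 2016, so the next rule applies.
Among Kapoor, Okonkwo, Leclerc and Moreau, by date the degree was conferred (earlier first): Kapoor (15 Mar 2004) before Okonkwo (23 Jun 2010) before Leclerc (24 Sep 2013) before Moreau (5 May 2014).
Castillo, Delgado, Marino and Espinoza are each not an endowed-chair holder, so the next rule applies.
Among Castillo, Delgado, Marino and Espinoza, by date of appointment to current position (earlier first): Castillo and Delgado (Mar 3, 2007) before Marino (Apr 19, 2010) before Espinoza (Apr 9, 2012).
Among Castillo and Delgado, by date the degree was conferred (later first) (reversed rule for this group): Castillo (15 Jul 2000) before Delgado (10 Nov 1998).
Order: Kapoor, Okonkwo, Leclerc, Moreau, Castillo, Delgado, Marino, Espinoza.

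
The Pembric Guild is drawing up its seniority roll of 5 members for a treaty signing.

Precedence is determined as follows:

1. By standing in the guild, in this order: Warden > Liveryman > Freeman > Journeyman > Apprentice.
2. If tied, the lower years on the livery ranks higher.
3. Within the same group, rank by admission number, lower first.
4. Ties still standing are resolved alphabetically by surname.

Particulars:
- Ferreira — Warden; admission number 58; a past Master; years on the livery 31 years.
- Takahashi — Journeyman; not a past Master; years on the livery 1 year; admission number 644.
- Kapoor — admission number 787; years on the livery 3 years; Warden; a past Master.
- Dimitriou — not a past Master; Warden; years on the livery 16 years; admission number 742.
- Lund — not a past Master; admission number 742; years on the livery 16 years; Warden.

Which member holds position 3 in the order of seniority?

Lund

By standing in the guild: Kapoor, Dimitriou, Lund and Ferreira (Warden); then Takahashi (Journeyman).
Among Kapoor, Dimitriou, Lund and Ferreira, by years on the livery (lower first): Kapoor (3 years) before Dimitriou and Lund (16 years) before Ferreira (31 years).
Dimitriou and Lund both have admission number 742, so the next rule applies.
Among Dimitriou and Lund, alphabetically by surname: Dimitriou before Lund.
Order: Kapoor, Dimitriou, Lund, Ferreira, Takahashi.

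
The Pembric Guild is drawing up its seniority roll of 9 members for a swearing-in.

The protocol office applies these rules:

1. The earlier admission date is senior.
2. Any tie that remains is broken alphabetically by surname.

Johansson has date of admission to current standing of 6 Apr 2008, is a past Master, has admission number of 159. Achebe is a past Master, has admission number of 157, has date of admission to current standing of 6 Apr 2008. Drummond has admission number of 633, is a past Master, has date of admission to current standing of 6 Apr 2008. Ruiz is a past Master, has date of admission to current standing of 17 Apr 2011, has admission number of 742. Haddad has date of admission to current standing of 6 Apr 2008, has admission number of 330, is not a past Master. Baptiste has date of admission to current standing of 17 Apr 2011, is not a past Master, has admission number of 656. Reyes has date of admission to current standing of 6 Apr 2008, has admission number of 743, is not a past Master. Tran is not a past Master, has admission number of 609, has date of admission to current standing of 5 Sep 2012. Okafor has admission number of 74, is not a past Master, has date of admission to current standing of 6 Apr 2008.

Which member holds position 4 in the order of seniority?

By date of admission to current standing (earlier first): Achebe, Drummond, Haddad, Johansson, Okafor and Reyes (each 6 Apr 2008); then Baptiste and Ruiz (both 17 Apr 2011); then Tran (5 Sep 2012).
Among Achebe, Drummond, Haddad, Johansson, Okafor and Reyes, alphabetically by surname: Achebe before Drummond before Haddad before Johansson before Okafor before Reyes.
Among Baptiste and Ruiz, alphabetically by surname: Baptiste before Ruiz.
Order: Achebe, Drummond, Haddad, Johansson, Okafor, Reyes, Baptiste, Ruiz, Tran.

Johansson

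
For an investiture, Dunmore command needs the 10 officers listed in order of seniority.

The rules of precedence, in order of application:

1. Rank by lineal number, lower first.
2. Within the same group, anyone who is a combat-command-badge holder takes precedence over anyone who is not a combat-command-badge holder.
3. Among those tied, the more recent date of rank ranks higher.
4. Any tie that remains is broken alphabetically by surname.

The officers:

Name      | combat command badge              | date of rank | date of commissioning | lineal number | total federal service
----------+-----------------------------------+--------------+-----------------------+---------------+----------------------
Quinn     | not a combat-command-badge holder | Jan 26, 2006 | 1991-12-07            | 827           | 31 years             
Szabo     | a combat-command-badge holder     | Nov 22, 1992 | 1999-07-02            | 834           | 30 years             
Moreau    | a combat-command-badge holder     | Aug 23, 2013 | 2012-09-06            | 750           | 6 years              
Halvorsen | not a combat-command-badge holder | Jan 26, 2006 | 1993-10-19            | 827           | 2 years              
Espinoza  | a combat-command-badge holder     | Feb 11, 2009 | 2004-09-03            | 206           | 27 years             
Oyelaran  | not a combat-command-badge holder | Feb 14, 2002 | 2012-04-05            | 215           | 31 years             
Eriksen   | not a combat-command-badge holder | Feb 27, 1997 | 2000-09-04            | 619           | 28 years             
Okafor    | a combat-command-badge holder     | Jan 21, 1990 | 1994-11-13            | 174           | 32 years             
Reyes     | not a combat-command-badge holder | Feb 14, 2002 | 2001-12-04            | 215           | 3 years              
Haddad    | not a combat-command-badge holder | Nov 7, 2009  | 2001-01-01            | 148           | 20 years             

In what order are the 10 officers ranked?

By lineal number (lower first): Haddad (148); then Okafor (174); then Espinoza (206); then Oyelaran and Reyes (both 215); then Eriksen (619); then Moreau (750); then Halvorsen and Quinn (both 827); then Szabo (834).
Oyelaran and Reyes are each not a combat-command-badge holder, so the next rule applies.
Oyelaran and Reyes both have date of rank Feb 14, 2002, so the next rule applies.
Among Oyelaran and Reyes, alphabetically by surname: Oyelaran before Reyes.
Halvorsen and Quinn are each not a combat-command-badge holder, so the next rule applies.
Halvorsen and Quinn both have date of rank Jan 26, 2006, so the next rule applies.
Among Halvorsen and Quinn, alphabetically by surname: Halvorsen before Quinn.
Full order: Haddad, Okafor, Espinoza, Oyelaran, Reyes, Eriksen, Moreau, Halvorsen, Quinn, Szabo.

Haddad, Okafor, Espinoza, Oyelaran, Reyes, Eriksen, Moreau, Halvorsen, Quinn, Szabo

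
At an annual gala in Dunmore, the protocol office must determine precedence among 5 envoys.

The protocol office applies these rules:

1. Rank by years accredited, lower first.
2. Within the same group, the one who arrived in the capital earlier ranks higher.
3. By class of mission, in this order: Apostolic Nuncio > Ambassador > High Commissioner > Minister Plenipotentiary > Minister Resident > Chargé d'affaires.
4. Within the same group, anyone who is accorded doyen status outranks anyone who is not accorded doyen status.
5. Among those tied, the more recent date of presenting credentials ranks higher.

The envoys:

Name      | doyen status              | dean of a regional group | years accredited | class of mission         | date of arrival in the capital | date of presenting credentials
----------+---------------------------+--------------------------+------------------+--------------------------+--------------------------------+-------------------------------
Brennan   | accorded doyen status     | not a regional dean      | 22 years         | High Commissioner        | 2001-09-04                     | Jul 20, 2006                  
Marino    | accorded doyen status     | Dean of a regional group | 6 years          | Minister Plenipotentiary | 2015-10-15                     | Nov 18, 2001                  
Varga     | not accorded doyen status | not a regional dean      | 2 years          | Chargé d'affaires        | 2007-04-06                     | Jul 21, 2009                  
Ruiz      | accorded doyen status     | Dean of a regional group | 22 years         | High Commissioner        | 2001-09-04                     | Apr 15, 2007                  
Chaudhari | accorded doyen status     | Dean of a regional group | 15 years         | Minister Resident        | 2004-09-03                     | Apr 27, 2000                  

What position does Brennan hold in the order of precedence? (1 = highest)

5

By years accredited (lower first): Varga (2 years); then Marino (6 years); then Chaudhari (15 years); then Ruiz and Brennan (both 22 years).
Ruiz and Brennan both have date of arrival in the capital 2001-09-04, so the next rule applies.
Ruiz and Brennan are each High Commissioner, so the next rule applies.
Ruiz and Brennan are each accorded doyen status, so the next rule applies.
Among Ruiz and Brennan, by date of presenting credentials (later first): Ruiz (Apr 15, 2007) before Brennan (Jul 20, 2006).
Order: Varga, Marino, Chaudhari, Ruiz, Brennan. So position 5.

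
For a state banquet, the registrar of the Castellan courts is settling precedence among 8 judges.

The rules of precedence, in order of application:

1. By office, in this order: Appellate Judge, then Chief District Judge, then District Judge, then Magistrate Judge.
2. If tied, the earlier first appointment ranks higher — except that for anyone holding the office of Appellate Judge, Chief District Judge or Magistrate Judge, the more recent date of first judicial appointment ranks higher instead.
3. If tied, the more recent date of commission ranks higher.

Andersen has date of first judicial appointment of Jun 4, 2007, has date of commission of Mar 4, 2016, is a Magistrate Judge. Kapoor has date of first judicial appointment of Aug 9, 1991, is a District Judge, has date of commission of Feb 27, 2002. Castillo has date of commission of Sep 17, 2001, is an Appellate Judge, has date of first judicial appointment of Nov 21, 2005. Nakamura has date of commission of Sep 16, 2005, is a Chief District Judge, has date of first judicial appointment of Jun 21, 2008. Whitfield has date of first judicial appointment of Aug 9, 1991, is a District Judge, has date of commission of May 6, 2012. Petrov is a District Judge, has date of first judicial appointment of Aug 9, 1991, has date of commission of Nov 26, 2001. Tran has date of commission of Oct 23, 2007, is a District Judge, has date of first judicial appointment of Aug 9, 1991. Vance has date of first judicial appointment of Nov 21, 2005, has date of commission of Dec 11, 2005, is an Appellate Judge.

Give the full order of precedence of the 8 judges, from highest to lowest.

By office: Vance and Castillo (Appellate Judge); then Nakamura (Chief District Judge); then Whitfield, Tran, Kapoor and Petrov (District Judge); then Andersen (Magistrate Judge).
Vance and Castillo both have date of first judicial appointment Nov 21, 2005, so the next rule applies.
Among Vance and Castillo, by date of commission (later first): Vance (Dec 11, 2005) before Castillo (Sep 17, 2001).
Whitfield, Tran, Kapoor and Petrov all have date of first judicial appointment Aug 9, 1991, so the next rule applies.
Among Whitfield, Tran, Kapoor and Petrov, by date of commission (later first): Whitfield (May 6, 2012) before Tran (Oct 23, 2007) before Kapoor (Feb 27, 2002) before Petrov (Nov 26, 2001).
Full order: Vance, Castillo, Nakamura, Whitfield, Tran, Kapoor, Petrov, Andersen.

Vance, Castillo, Nakamura, Whitfield, Tran, Kapoor, Petrov, Andersen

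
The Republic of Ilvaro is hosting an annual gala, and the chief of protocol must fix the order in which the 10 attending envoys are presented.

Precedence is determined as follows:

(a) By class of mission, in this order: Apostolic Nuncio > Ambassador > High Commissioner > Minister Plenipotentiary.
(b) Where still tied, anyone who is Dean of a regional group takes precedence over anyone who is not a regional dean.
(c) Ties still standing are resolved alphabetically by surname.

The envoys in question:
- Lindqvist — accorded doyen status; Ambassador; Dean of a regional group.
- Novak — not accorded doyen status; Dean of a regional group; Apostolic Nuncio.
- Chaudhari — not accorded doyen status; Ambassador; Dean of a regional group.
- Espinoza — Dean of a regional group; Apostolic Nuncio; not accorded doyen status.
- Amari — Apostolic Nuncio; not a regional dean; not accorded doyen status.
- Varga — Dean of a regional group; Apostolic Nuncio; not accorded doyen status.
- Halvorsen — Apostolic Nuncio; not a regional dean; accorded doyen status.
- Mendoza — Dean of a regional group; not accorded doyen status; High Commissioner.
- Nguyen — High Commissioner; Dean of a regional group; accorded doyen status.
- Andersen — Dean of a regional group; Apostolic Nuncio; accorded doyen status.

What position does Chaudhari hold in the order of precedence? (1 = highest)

By class of mission: Andersen, Espinoza, Novak, Varga, Amari and Halvorsen (Apostolic Nuncio); then Chaudhari and Lindqvist (Ambassador); then Mendoza and Nguyen (High Commissioner).
Among Andersen, Espinoza, Novak, Varga, Amari and Halvorsen, Dean of a regional group before not a regional dean: Andersen, Espinoza, Novak and Varga (Dean of a regional group) before Amari and Halvorsen (not a regional dean).
Among Andersen, Espinoza, Novak and Varga, alphabetically by surname: Andersen before Espinoza before Novak before Varga.
Among Amari and Halvorsen, alphabetically by surname: Amari before Halvorsen.
Chaudhari and Lindqvist are each Dean of a regional group, so the next rule applies.
Among Chaudhari and Lindqvist, alphabetically by surname: Chaudhari before Lindqvist.
Mendoza and Nguyen are each Dean of a regional group, so the next rule applies.
Among Mendoza and Nguyen, alphabetically by surname: Mendoza before Nguyen.
Order: Andersen, Espinoza, Novak, Varga, Amari, Halvorsen, Chaudhari, Lindqvist, Mendoza, Nguyen. So position 7.

7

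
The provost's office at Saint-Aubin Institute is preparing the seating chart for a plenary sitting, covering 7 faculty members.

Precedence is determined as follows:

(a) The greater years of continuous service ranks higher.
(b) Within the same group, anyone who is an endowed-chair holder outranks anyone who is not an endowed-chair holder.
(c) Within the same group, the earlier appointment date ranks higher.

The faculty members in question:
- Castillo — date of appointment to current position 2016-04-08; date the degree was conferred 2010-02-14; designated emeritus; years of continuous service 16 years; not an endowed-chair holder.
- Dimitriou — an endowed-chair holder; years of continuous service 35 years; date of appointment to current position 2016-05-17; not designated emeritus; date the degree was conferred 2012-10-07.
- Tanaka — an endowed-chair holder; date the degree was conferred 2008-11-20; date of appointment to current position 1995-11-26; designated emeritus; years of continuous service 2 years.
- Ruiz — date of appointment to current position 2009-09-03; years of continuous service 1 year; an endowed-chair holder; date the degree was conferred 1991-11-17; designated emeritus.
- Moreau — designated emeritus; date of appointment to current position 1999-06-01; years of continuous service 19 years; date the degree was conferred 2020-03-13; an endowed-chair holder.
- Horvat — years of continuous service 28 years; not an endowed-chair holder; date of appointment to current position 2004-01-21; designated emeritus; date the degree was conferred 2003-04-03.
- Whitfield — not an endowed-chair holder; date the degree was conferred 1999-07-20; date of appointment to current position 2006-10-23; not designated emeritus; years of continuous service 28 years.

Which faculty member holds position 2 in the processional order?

By years of continuous service (higher first): Dimitriou (35 years); then Horvat and Whitfield (both 28 years); then Moreau (19 years); then Castillo (16 years); then Tanaka (2 years); then Ruiz (1 year).
Horvat and Whitfield are each not an endowed-chair holder, so the next rule applies.
Among Horvat and Whitfield, by date of appointment to current position (earlier first): Horvat (2004-01-21) before Whitfield (2006-10-23).
Order: Dimitriou, Horvat, Whitfield, Moreau, Castillo, Tanaka, Ruiz.

Horvat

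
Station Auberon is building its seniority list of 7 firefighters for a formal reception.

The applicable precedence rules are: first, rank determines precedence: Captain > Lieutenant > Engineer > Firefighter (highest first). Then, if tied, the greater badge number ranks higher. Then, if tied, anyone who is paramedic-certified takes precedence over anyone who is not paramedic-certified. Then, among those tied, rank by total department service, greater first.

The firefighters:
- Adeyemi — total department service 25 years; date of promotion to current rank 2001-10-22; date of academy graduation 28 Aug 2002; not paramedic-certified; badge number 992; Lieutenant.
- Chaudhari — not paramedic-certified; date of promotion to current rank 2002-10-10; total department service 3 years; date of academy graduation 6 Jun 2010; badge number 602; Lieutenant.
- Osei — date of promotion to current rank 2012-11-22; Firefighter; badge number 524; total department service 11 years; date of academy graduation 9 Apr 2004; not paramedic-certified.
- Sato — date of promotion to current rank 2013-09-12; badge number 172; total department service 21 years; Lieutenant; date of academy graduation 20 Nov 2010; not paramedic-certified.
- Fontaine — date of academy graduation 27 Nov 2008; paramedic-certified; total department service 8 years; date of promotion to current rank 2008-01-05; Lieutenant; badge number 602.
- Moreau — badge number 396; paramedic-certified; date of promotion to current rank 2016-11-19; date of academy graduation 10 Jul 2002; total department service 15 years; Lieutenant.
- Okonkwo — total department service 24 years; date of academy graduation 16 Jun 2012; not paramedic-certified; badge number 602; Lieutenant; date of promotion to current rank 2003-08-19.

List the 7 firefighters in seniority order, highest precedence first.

Adeyemi, Fontaine, Okonkwo, Chaudhari, Moreau, Sato, Osei

By rank: Adeyemi, Fontaine, Okonkwo, Chaudhari, Moreau and Sato (Lieutenant); then Osei (Firefighter).
Among Adeyemi, Fontaine, Okonkwo, Chaudhari, Moreau and Sato, by badge number (higher first): Adeyemi (992) before Fontaine, Okonkwo and Chaudhari (602) before Moreau (396) before Sato (172).
Among Fontaine, Okonkwo and Chaudhari, paramedic-certified before not paramedic-certified: Fontaine (paramedic-certified) before Okonkwo and Chaudhari (not paramedic-certified).
Among Okonkwo and Chaudhari, by total department service (higher first): Okonkwo (24 years) before Chaudhari (3 years).
Full order: Adeyemi, Fontaine, Okonkwo, Chaudhari, Moreau, Sato, Osei.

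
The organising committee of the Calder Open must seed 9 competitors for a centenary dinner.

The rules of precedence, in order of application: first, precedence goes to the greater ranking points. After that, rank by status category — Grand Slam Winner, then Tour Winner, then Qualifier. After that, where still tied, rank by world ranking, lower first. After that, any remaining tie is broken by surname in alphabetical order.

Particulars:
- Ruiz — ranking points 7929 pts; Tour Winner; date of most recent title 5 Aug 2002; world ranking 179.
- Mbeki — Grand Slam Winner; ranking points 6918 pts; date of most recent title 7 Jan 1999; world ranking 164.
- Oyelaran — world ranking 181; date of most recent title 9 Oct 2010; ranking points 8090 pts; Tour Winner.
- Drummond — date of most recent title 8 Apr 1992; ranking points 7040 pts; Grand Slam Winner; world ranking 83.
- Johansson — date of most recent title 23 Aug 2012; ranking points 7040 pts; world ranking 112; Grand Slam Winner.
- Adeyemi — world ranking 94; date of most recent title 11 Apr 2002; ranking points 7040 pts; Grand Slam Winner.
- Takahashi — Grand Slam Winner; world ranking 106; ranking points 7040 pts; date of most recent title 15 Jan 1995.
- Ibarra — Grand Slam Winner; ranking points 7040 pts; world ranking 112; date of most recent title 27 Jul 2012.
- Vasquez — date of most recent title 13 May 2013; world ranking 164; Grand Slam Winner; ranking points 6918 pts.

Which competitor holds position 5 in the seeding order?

By ranking points (higher first): Oyelaran (8090 pts); then Ruiz (7929 pts); then Drummond, Adeyemi, Takahashi, Ibarra and Johansson (each 7040 pts); then Mbeki and Vasquez (both 6918 pts).
Drummond, Adeyemi, Takahashi, Ibarra and Johansson are each Grand Slam Winner, so the next rule applies.
Among Drummond, Adeyemi, Takahashi, Ibarra and Johansson, by world ranking (lower first): Drummond (83) before Adeyemi (94) before Takahashi (106) before Ibarra and Johansson (112).
Among Ibarra and Johansson, alphabetically by surname: Ibarra before Johansson.
Mbeki and Vasquez are each Grand Slam Winner, so the next rule applies.
Mbeki and Vasquez both have world ranking 164, so the next rule applies.
Among Mbeki and Vasquez, alphabetically by surname: Mbeki before Vasquez.
Order: Oyelaran, Ruiz, Drummond, Adeyemi, Takahashi, Ibarra, Johansson, Mbeki, Vasquez.

Takahashi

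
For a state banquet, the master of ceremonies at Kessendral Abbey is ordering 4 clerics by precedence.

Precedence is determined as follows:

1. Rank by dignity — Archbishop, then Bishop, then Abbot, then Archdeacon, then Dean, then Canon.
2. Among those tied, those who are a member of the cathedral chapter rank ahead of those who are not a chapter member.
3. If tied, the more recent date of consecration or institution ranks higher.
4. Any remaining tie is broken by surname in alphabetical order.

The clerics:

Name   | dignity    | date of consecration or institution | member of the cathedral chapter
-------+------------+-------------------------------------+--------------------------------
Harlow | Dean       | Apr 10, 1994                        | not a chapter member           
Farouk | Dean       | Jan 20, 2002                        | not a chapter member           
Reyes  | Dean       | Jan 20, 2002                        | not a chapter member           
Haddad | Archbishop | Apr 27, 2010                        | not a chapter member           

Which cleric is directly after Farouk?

Reyes

By dignity: Haddad (Archbishop); then Farouk, Reyes and Harlow (Dean).
Farouk, Reyes and Harlow are each not a chapter member, so the next rule applies.
Among Farouk, Reyes and Harlow, by date of consecration or institution (later first): Farouk and Reyes (Jan 20, 2002) before Harlow (Apr 10, 1994).
Among Farouk and Reyes, alphabetically by surname: Farouk before Reyes.
Order: Haddad, Farouk, Reyes, Harlow.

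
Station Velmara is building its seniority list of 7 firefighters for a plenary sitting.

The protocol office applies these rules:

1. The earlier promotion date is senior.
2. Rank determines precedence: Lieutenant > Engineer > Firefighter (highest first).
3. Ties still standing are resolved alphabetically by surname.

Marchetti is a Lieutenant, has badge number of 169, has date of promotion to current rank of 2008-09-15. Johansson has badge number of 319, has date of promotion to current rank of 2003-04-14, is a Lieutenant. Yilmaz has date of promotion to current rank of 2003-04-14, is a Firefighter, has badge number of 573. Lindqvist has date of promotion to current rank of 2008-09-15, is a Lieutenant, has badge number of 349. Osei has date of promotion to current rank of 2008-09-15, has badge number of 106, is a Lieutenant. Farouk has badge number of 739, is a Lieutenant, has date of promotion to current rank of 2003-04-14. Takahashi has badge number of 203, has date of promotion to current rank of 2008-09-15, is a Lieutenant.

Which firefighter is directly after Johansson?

Yilmaz

By date of promotion to current rank (earlier first): Farouk, Johansson and Yilmaz (each 2003-04-14); then Lindqvist, Marchetti, Osei and Takahashi (each 2008-09-15).
Among Farouk, Johansson and Yilmaz, by rank: Farouk and Johansson (Lieutenant) before Yilmaz (Firefighter).
Among Farouk and Johansson, alphabetically by surname: Farouk before Johansson.
Lindqvist, Marchetti, Osei and Takahashi are each Lieutenant, so the next rule applies.
Among Lindqvist, Marchetti, Osei and Takahashi, alphabetically by surname: Lindqvist before Marchetti before Osei before Takahashi.
Order: Farouk, Johansson, Yilmaz, Lindqvist, Marchetti, Osei, Takahashi.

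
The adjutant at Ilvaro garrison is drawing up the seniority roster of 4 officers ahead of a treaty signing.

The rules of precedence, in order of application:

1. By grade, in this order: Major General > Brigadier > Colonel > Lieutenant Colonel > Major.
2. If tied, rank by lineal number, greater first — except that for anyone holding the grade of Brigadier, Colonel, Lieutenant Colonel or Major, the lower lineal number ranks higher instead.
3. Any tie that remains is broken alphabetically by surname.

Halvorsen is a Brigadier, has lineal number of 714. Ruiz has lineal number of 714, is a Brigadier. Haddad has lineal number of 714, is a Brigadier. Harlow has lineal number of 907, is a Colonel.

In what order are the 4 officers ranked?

By grade: Haddad, Halvorsen and Ruiz (Brigadier); then Harlow (Colonel).
Haddad, Halvorsen and Ruiz all have lineal number 714, so the next rule applies.
Among Haddad, Halvorsen and Ruiz, alphabetically by surname: Haddad before Halvorsen before Ruiz.
Full order: Haddad, Halvorsen, Ruiz, Harlow.

Haddad, Halvorsen, Ruiz, Harlow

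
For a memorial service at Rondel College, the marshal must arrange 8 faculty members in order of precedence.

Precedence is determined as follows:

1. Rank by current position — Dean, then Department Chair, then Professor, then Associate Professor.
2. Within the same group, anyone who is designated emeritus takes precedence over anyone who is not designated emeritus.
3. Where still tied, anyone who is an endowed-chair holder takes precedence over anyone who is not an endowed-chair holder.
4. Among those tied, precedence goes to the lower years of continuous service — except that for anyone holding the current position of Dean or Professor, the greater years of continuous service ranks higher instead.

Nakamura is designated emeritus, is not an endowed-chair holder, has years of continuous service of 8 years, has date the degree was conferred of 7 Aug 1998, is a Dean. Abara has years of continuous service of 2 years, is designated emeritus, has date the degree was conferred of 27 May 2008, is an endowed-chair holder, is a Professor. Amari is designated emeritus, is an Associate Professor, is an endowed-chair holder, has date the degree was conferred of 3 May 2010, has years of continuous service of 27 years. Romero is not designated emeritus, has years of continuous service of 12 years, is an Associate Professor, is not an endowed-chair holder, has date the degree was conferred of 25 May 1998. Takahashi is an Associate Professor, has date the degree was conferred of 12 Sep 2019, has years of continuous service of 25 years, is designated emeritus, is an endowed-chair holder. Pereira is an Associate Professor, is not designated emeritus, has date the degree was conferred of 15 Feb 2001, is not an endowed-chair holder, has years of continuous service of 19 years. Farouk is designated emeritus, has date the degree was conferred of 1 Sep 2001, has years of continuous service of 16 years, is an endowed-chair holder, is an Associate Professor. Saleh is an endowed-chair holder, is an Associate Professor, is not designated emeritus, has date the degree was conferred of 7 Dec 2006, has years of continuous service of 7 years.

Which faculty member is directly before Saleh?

By current position: Nakamura (Dean); then Abara (Professor); then Farouk, Takahashi, Amari, Saleh, Romero and Pereira (Associate Professor).
Among Farouk, Takahashi, Amari, Saleh, Romero and Pereira, designated emeritus before not designated emeritus: Farouk, Takahashi and Amari (designated emeritus) before Saleh, Romero and Pereira (not designated emeritus).
Farouk, Takahashi and Amari are each an endowed-chair holder, so the next rule applies.
Among Farouk, Takahashi and Amari, by years of continuous service (lower first): Farouk (16 years) before Takahashi (25 years) before Amari (27 years).
Among Saleh, Romero and Pereira, an endowed-chair holder before not an endowed-chair holder: Saleh (an endowed-chair holder) before Romero and Pereira (not an endowed-chair holder).
Among Romero and Pereira, by years of continuous service (lower first): Romero (12 years) before Pereira (19 years).
Order: Nakamura, Abara, Farouk, Takahashi, Amari, Saleh, Romero, Pereira.

Amari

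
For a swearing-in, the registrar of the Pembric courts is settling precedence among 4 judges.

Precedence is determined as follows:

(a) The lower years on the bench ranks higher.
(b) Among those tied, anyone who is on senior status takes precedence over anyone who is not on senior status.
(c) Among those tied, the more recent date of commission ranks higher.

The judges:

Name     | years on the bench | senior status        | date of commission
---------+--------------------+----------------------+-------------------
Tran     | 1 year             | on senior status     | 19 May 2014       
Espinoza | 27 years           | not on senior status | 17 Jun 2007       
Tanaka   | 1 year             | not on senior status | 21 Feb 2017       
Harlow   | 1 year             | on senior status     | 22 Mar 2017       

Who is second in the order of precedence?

By years on the bench (lower first): Harlow, Tran and Tanaka (each 1 year); then Espinoza (27 years).
Among Harlow, Tran and Tanaka, on senior status before not on senior status: Harlow and Tran (on senior status) before Tanaka (not on senior status).
Among Harlow and Tran, by date of commission (later first): Harlow (22 Mar 2017) before Tran (19 May 2014).
Order: Harlow, Tran, Tanaka, Espinoza.

Tran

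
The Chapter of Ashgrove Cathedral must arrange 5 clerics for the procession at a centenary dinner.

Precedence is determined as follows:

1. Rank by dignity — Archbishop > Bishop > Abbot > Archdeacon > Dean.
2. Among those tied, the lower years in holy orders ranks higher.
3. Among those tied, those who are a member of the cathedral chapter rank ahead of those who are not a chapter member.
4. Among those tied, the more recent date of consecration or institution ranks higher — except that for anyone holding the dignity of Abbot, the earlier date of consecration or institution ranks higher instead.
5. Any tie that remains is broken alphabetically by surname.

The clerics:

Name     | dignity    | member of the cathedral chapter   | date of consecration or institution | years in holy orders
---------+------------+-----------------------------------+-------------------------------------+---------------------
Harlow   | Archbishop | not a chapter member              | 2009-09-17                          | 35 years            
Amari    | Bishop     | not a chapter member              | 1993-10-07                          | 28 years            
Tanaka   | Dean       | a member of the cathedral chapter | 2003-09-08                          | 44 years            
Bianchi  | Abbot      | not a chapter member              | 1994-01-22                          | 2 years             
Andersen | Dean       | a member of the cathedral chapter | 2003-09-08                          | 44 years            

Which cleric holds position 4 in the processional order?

Andersen

By dignity: Harlow (Archbishop); then Amari (Bishop); then Bianchi (Abbot); then Andersen and Tanaka (Dean).
Andersen and Tanaka both have years in holy orders 44 years, so the next rule applies.
Andersen and Tanaka are each a member of the cathedral chapter, so the next rule applies.
Andersen and Tanaka both have date of consecration or institution 2003-09-08, so the next rule applies.
Among Andersen and Tanaka, alphabetically by surname: Andersen before Tanaka.
Order: Harlow, Amari, Bianchi, Andersen, Tanaka.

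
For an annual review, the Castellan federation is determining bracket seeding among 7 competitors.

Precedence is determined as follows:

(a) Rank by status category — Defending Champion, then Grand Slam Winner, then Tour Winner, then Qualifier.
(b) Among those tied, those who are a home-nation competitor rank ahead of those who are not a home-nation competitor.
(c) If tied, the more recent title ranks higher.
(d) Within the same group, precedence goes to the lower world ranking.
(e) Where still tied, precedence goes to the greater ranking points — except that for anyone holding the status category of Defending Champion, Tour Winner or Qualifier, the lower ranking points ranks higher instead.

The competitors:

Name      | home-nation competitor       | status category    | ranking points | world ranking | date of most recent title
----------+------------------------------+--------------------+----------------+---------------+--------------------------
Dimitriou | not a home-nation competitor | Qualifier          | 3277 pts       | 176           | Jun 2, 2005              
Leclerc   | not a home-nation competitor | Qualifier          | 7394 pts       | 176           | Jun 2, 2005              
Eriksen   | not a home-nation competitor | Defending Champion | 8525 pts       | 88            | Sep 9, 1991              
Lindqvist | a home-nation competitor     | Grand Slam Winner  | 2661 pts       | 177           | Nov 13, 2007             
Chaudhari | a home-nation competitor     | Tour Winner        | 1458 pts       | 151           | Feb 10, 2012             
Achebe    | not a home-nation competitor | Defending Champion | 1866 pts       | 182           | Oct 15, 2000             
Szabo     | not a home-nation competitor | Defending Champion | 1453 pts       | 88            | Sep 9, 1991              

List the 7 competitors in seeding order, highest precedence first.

By status category: Achebe, Szabo and Eriksen (Defending Champion); then Lindqvist (Grand Slam Winner); then Chaudhari (Tour Winner); then Dimitriou and Leclerc (Qualifier).
Achebe, Szabo and Eriksen are each not a home-nation competitor, so the next rule applies.
Among Achebe, Szabo and Eriksen, by date of most recent title (later first): Achebe (Oct 15, 2000) before Szabo and Eriksen (Sep 9, 1991).
Szabo and Eriksen both have world ranking 88, so the next rule applies.
Among Szabo and Eriksen, by ranking points (lower first) (reversed rule for this group): Szabo (1453 pts) before Eriksen (8525 pts).
Dimitriou and Leclerc are each not a home-nation competitor, so the next rule applies.
Dimitriou and Leclerc both have date of most recent title Jun 2, 2005, so the next rule applies.
Dimitriou and Leclerc both have world ranking 176, so the next rule applies.
Among Dimitriou and Leclerc, by ranking points (lower first) (reversed rule for this group): Dimitriou (3277 pts) before Leclerc (7394 pts).
Full order: Achebe, Szabo, Eriksen, Lindqvist, Chaudhari, Dimitriou, Leclerc.

Achebe, Szabo, Eriksen, Lindqvist, Chaudhari, Dimitriou, Leclerc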